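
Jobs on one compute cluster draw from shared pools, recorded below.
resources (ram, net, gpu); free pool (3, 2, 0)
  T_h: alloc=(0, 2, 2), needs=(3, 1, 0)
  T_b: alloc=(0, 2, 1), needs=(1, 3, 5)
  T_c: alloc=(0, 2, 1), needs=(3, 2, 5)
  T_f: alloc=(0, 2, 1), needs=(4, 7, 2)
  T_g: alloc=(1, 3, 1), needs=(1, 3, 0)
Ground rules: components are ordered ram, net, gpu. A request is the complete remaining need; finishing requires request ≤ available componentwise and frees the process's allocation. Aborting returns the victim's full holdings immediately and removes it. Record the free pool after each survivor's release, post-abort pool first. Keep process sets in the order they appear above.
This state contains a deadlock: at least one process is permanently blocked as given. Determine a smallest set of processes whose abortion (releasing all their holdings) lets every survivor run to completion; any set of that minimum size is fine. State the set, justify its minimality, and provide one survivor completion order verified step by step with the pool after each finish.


The answer: abort T_b.
Key observation: the deadlocked T_c becomes finishable only because T_b released (0, 2, 1); it completes at step 4 below.
Why nothing smaller works: aborting no one leaves the state deadlocked as given.
One survivor order: T_g, T_h, T_f, T_c. Check, step by step (post-abort pool first):
  pool = (3, 4, 1)
  T_g needs (1, 3, 0) <= (3, 4, 1) -> finishes; pool += (1, 3, 1) = (4, 7, 2)
  T_h needs (3, 1, 0) <= (4, 7, 2) -> finishes; pool += (0, 2, 2) = (4, 9, 4)
  T_f needs (4, 7, 2) <= (4, 9, 4) -> finishes; pool += (0, 2, 1) = (4, 11, 5)
  T_c needs (3, 2, 5) <= (4, 11, 5) -> finishes; pool += (0, 2, 1) = (4, 13, 6)


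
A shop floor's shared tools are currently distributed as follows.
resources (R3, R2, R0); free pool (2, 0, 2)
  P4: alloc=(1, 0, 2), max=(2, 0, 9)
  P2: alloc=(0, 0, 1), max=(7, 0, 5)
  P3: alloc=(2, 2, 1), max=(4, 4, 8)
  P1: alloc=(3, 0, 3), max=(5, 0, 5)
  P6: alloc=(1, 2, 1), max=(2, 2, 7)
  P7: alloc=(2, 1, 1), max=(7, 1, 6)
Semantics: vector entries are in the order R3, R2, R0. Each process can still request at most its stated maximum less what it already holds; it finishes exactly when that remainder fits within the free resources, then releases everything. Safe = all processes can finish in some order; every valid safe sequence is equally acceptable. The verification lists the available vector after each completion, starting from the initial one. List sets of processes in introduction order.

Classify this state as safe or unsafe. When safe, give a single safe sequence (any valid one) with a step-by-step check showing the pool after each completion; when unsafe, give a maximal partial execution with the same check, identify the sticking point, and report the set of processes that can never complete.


SAFE. One safe sequence: P1, P7, P2, P6, P3, P4.
Key observation: P1 marks the first exact bind of the order: its need (2, 0, 2) fits the free (2, 0, 2) with zero slack on a requested resource.
Verifying each step:
  pool = (2, 0, 2)
  P1: need (2, 0, 2) fits (2, 0, 2); releases (3, 0, 3), pool now (5, 0, 5)
  P7: need (5, 0, 5) fits (5, 0, 5); releases (2, 1, 1), pool now (7, 1, 6)
  P2: need (7, 0, 4) fits (7, 1, 6); releases (0, 0, 1), pool now (7, 1, 7)
  P6: need (1, 0, 6) fits (7, 1, 7); releases (1, 2, 1), pool now (8, 3, 8)
  P3: need (2, 2, 7) fits (8, 3, 8); releases (2, 2, 1), pool now (10, 5, 9)
  P4: need (1, 0, 7) fits (10, 5, 9); releases (1, 0, 2), pool now (11, 5, 11)


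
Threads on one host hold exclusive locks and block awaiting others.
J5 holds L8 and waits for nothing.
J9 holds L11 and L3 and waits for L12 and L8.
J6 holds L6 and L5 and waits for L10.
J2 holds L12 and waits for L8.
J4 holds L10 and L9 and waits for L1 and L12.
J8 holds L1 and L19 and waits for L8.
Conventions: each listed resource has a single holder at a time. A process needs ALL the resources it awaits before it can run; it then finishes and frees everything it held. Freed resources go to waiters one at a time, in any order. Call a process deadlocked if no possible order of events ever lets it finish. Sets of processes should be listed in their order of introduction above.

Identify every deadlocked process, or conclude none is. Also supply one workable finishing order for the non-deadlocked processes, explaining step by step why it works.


Nothing here is deadlocked.
Key observation: every chain of waits terminates; starting from the processes that wait on nothing, all the rest unlock in turn.
One completion order for the rest: J5, J2, J9, J8, J4, J6.
Step-by-step check:
  J5 waits on nothing -> runs at once and releases L8
  J2 waits on L8 — all released -> runs and releases L12
  J9 waits on L12 and L8 — all released -> runs and releases L11 and L3
  J8 waits on L8 — all released -> runs and releases L1 and L19
  J4 waits on L1 and L12 — all released -> runs and releases L10 and L9
  J6 waits on L10 — all released -> runs and releases L6 and L5


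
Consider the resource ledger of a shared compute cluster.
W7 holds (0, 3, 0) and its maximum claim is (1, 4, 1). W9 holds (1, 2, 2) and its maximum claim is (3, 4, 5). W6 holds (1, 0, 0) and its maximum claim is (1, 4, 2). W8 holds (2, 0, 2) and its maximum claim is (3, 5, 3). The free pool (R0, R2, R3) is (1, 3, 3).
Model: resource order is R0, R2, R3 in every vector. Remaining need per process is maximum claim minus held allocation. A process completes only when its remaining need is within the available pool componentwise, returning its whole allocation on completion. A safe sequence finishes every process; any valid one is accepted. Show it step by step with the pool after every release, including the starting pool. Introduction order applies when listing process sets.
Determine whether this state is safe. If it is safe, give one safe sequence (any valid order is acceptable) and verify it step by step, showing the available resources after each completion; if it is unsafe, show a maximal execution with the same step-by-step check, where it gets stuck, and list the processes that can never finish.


SAFE — a valid safe sequence is W7, W8, W6, W9.
Key observation: at W7 the run first touches a limit — (1, 1, 1) against (1, 3, 3), exact on a resource it actually requests.
Step-by-step check:
  pool = (1, 3, 3)
  run W7 (needs (1, 1, 1), free (1, 3, 3)); after release of (0, 3, 0) the pool is (1, 6, 3)
  run W8 (needs (1, 5, 1), free (1, 6, 3)); after release of (2, 0, 2) the pool is (3, 6, 5)
  run W6 (needs (0, 4, 2), free (3, 6, 5)); after release of (1, 0, 0) the pool is (4, 6, 5)
  run W9 (needs (2, 2, 3), free (4, 6, 5)); after release of (1, 2, 2) the pool is (5, 8, 7)


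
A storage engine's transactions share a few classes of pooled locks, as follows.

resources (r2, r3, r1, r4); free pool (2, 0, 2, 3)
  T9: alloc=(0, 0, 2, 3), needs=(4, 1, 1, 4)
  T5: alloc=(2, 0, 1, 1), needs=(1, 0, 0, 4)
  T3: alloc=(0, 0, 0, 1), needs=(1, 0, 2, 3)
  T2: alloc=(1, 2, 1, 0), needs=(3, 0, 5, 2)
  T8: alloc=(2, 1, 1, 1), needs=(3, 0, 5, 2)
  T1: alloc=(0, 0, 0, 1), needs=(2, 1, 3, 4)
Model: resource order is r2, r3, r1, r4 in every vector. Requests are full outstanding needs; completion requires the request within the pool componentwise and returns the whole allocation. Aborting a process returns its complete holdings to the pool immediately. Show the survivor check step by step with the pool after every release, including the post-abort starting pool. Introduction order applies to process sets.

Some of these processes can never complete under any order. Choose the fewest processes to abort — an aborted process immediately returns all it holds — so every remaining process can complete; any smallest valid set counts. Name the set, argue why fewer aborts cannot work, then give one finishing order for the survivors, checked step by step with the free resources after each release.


Abort T8.
Key observation: T9 was stuck for good until T8 gave back (2, 1, 1, 1); in the order shown it finishes at step 1.
Why nothing smaller works: aborting no one leaves the state deadlocked as given.
The survivors complete as T9, T2, T5, T3, T1. Verifying each step (starting from the post-abort pool):
  pool = (4, 1, 3, 4)
  T9 needs (4, 1, 1, 4) <= (4, 1, 3, 4) -> finishes; pool += (0, 0, 2, 3) = (4, 1, 5, 7)
  T2 needs (3, 0, 5, 2) <= (4, 1, 5, 7) -> finishes; pool += (1, 2, 1, 0) = (5, 3, 6, 7)
  T5 needs (1, 0, 0, 4) <= (5, 3, 6, 7) -> finishes; pool += (2, 0, 1, 1) = (7, 3, 7, 8)
  T3 needs (1, 0, 2, 3) <= (7, 3, 7, 8) -> finishes; pool += (0, 0, 0, 1) = (7, 3, 7, 9)
  T1 needs (2, 1, 3, 4) <= (7, 3, 7, 9) -> finishes; pool += (0, 0, 0, 1) = (7, 3, 7, 10)


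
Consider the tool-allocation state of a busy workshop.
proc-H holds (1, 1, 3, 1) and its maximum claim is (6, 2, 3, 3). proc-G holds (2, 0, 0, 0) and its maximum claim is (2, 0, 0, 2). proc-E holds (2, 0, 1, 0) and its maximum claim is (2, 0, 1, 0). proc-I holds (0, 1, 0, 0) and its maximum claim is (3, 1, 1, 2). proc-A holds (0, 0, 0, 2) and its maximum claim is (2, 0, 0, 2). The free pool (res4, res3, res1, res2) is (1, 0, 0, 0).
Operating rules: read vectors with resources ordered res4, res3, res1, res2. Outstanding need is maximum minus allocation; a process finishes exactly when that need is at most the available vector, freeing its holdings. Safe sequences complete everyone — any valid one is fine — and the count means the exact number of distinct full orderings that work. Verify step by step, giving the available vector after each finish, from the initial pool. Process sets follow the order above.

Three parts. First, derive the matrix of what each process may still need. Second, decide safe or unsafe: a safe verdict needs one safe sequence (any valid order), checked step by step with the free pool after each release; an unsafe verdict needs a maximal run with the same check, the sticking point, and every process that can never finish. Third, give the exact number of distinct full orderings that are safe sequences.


(1) Outstanding need per process (order res4, res3, res1, res2):
  proc-H: (5, 1, 0, 2)
  proc-G: (0, 0, 0, 2)
  proc-E: (0, 0, 0, 0)
  proc-I: (3, 0, 1, 2)
  proc-A: (2, 0, 0, 0)
(2) SAFE, for example via the order proc-E, proc-A, proc-I, proc-G, proc-H.
Key observation: reading the order forward, proc-I is the first process whose need (3, 0, 1, 2) meets the free pool (3, 0, 1, 2) exactly on a resource it requests.
Step-by-step check:
  pool = (1, 0, 0, 0)
  run proc-E (needs (0, 0, 0, 0), free (1, 0, 0, 0)); after release of (2, 0, 1, 0) the pool is (3, 0, 1, 0)
  run proc-A (needs (2, 0, 0, 0), free (3, 0, 1, 0)); after release of (0, 0, 0, 2) the pool is (3, 0, 1, 2)
  run proc-I (needs (3, 0, 1, 2), free (3, 0, 1, 2)); after release of (0, 1, 0, 0) the pool is (3, 1, 1, 2)
  run proc-G (needs (0, 0, 0, 2), free (3, 1, 1, 2)); after release of (2, 0, 0, 0) the pool is (5, 1, 1, 2)
  run proc-H (needs (5, 1, 0, 2), free (5, 1, 1, 2)); after release of (1, 1, 3, 1) the pool is (6, 2, 4, 3)
(3) Exactly 2 of the possible complete orderings are safe sequences.


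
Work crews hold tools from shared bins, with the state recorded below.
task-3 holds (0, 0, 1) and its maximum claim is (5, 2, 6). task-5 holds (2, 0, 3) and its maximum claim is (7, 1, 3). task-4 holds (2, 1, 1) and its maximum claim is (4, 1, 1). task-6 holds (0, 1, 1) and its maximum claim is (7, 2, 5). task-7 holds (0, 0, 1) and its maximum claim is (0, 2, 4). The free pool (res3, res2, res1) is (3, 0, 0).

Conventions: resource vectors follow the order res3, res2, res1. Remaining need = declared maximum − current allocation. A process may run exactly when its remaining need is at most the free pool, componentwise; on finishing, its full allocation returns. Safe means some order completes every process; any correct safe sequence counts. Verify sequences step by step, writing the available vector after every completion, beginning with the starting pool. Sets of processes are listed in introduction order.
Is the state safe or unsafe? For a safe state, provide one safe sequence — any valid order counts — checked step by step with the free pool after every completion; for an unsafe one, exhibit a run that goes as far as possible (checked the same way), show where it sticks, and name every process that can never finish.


SAFE — a valid safe sequence is task-4, task-5, task-6, task-3, task-7.
Key observation: task-5 marks the first exact bind of the order: its need (5, 1, 0) fits the free (5, 1, 1) with zero slack on a requested resource.
Verifying each step:
  pool = (3, 0, 0)
  task-4 needs (2, 0, 0) <= (3, 0, 0) -> finishes; pool += (2, 1, 1) = (5, 1, 1)
  task-5 needs (5, 1, 0) <= (5, 1, 1) -> finishes; pool += (2, 0, 3) = (7, 1, 4)
  task-6 needs (7, 1, 4) <= (7, 1, 4) -> finishes; pool += (0, 1, 1) = (7, 2, 5)
  task-3 needs (5, 2, 5) <= (7, 2, 5) -> finishes; pool += (0, 0, 1) = (7, 2, 6)
  task-7 needs (0, 2, 3) <= (7, 2, 6) -> finishes; pool += (0, 0, 1) = (7, 2, 7)


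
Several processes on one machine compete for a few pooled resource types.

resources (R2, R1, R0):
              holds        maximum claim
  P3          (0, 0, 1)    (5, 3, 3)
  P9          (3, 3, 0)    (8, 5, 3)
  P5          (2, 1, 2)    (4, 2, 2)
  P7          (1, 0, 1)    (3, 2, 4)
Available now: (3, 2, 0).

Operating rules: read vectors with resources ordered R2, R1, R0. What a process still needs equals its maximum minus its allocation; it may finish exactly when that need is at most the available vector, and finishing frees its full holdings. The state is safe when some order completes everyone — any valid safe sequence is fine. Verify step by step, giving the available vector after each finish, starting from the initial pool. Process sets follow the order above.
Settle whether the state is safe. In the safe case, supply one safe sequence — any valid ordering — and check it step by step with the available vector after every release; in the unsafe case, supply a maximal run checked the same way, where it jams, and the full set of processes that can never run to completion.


SAFE — a valid safe sequence is P5, P3, P9, P7.
Key observation: the order's first zero-slack moment is P3 ((5, 3, 2) needed, (5, 3, 2) free — a requested resource with nothing to spare).
Walking it through:
  pool = (3, 2, 0)
  P5: need (2, 1, 0) fits (3, 2, 0); releases (2, 1, 2), pool now (5, 3, 2)
  P3: need (5, 3, 2) fits (5, 3, 2); releases (0, 0, 1), pool now (5, 3, 3)
  P9: need (5, 2, 3) fits (5, 3, 3); releases (3, 3, 0), pool now (8, 6, 3)
  P7: need (2, 2, 3) fits (8, 6, 3); releases (1, 0, 1), pool now (9, 6, 4)


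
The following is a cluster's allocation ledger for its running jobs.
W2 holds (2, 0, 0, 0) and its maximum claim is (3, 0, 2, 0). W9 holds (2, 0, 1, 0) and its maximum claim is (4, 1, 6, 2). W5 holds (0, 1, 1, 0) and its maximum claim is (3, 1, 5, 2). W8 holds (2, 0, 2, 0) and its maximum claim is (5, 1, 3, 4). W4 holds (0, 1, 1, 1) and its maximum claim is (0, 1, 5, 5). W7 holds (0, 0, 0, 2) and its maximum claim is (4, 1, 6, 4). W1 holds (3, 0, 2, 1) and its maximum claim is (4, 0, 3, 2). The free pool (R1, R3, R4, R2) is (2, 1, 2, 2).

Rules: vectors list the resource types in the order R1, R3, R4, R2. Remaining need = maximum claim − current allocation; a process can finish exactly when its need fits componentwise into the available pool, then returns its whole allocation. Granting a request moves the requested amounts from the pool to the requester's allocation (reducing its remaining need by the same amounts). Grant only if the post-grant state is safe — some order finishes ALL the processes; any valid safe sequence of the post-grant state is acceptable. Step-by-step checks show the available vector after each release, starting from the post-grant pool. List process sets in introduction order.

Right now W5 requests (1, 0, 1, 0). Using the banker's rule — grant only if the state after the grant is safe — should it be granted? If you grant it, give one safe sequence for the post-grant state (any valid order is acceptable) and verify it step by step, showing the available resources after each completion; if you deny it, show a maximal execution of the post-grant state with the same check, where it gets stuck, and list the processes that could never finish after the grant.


GRANT: granting preserves safety; a valid post-grant sequence is W1, W5, W2, W9, W7, W8, W4.
Key observation: post-grant, (1, 1, 1, 2) remains, and an order beginning with W1 completes everyone.
Verifying the post-grant state step by step:
  pool = (1, 1, 1, 2)
  W1 needs (1, 0, 1, 1) <= (1, 1, 1, 2) -> finishes; pool += (3, 0, 2, 1) = (4, 1, 3, 3)
  W5 needs (2, 0, 3, 2) <= (4, 1, 3, 3) -> finishes; pool += (1, 1, 2, 0) = (5, 2, 5, 3)
  W2 needs (1, 0, 2, 0) <= (5, 2, 5, 3) -> finishes; pool += (2, 0, 0, 0) = (7, 2, 5, 3)
  W9 needs (2, 1, 5, 2) <= (7, 2, 5, 3) -> finishes; pool += (2, 0, 1, 0) = (9, 2, 6, 3)
  W7 needs (4, 1, 6, 2) <= (9, 2, 6, 3) -> finishes; pool += (0, 0, 0, 2) = (9, 2, 6, 5)
  W8 needs (3, 1, 1, 4) <= (9, 2, 6, 5) -> finishes; pool += (2, 0, 2, 0) = (11, 2, 8, 5)
  W4 needs (0, 0, 4, 4) <= (11, 2, 8, 5) -> finishes; pool += (0, 1, 1, 1) = (11, 3, 9, 6)


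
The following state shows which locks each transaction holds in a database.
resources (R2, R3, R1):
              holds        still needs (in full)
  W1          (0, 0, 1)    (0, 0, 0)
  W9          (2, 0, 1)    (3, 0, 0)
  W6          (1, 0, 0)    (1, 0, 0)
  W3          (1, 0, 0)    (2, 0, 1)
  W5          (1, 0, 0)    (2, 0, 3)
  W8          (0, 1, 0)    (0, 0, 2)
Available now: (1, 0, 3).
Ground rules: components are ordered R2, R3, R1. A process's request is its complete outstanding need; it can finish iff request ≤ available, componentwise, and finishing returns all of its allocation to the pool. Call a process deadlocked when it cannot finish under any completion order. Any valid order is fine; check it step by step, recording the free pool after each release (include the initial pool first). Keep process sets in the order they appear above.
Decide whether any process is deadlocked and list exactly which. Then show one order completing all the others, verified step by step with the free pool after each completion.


No process is deadlocked.
Key observation: there is always a runnable process — W6 first — so the state unwinds completely.
One completion order for the rest: W6, W5, W3, W9, W8, W1. Walking it through:
  pool = (1, 0, 3)
  W6: need (1, 0, 0) fits (1, 0, 3); releases (1, 0, 0), pool now (2, 0, 3)
  W5: need (2, 0, 3) fits (2, 0, 3); releases (1, 0, 0), pool now (3, 0, 3)
  W3: need (2, 0, 1) fits (3, 0, 3); releases (1, 0, 0), pool now (4, 0, 3)
  W9: need (3, 0, 0) fits (4, 0, 3); releases (2, 0, 1), pool now (6, 0, 4)
  W8: need (0, 0, 2) fits (6, 0, 4); releases (0, 1, 0), pool now (6, 1, 4)
  W1: need (0, 0, 0) fits (6, 1, 4); releases (0, 0, 1), pool now (6, 1, 5)


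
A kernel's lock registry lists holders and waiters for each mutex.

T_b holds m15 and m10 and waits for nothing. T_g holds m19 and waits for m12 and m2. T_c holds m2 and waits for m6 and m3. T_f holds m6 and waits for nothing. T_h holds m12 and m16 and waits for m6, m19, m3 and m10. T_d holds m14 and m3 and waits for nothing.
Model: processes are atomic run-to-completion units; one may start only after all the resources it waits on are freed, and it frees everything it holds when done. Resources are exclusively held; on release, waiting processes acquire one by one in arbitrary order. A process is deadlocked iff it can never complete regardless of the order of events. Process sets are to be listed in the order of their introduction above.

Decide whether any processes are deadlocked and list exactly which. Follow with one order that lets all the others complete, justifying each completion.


Deadlocked: T_g and T_h.
Key observation: T_g -> T_h -> T_g is a circular wait — nothing in it can go first; no other process is dragged down with it.
The rest can finish in the order T_d, T_f, T_c, T_b.
Walking it through:
  T_d: no waits; runs immediately, freeing m14 and m3
  T_f: no waits; runs immediately, freeing m6
  run T_c (all its waits — m6 and m3 — are resolved); releases m2
  T_b: no waits; runs immediately, freeing m15 and m10


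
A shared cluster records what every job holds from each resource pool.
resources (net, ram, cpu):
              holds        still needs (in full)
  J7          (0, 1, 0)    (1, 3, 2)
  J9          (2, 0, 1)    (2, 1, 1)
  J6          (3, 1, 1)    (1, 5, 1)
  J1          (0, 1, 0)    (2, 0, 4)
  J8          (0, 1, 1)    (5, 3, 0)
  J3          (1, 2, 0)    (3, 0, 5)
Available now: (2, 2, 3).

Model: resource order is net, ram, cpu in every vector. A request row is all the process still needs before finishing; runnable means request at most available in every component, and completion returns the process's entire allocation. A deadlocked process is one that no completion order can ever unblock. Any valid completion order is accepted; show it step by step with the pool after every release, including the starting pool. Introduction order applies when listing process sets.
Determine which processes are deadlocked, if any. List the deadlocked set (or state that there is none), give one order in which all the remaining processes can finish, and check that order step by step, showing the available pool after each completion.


Deadlocked set: J6, J8 and J3.
Key observation: after J9, J1, J7 the pool peaks at (4, 4, 4), and each blocked process is short somewhere: J6 on ram; J8 on net; J3 on cpu.
A valid finishing order for the others: J9, J1, J7. Check, step by step:
  pool = (2, 2, 3)
  J9: need (2, 1, 1) fits (2, 2, 3); releases (2, 0, 1), pool now (4, 2, 4)
  J1: need (2, 0, 4) fits (4, 2, 4); releases (0, 1, 0), pool now (4, 3, 4)
  J7: need (1, 3, 2) fits (4, 3, 4); releases (0, 1, 0), pool now (4, 4, 4)
None of the blocked processes ever fits:
  J6 cannot run: need (1, 5, 1) vs free (4, 4, 4) (insufficient ram)
  J8 cannot run: need (5, 3, 0) vs free (4, 4, 4) (insufficient net)
  J3 cannot run: need (3, 0, 5) vs free (4, 4, 4) (insufficient cpu)


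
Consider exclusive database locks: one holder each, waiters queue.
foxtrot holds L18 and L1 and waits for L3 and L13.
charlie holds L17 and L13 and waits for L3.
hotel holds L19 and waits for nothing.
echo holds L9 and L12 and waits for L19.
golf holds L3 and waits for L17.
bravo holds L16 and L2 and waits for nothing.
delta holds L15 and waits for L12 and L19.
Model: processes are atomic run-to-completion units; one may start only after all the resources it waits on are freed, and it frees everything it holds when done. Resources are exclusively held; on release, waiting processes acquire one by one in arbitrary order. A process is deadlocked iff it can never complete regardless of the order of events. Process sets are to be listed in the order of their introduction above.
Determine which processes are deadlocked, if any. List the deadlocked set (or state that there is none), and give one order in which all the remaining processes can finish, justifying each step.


The deadlocked set is foxtrot, charlie and golf.
Key observation: nobody on the ring charlie -> golf -> charlie can start until another member finishes, which never happens; foxtrot waits into the deadlock from upstream.
One completion order for the rest: hotel, echo, delta, bravo.
Check, step by step:
  run hotel (it waits on nothing); releases L19
  echo: everything it awaited (L19) is free; runs, freeing L9 and L12
  delta: everything it awaited (L12 and L19) is free; runs, freeing L15
  run bravo (it waits on nothing); releases L16 and L2


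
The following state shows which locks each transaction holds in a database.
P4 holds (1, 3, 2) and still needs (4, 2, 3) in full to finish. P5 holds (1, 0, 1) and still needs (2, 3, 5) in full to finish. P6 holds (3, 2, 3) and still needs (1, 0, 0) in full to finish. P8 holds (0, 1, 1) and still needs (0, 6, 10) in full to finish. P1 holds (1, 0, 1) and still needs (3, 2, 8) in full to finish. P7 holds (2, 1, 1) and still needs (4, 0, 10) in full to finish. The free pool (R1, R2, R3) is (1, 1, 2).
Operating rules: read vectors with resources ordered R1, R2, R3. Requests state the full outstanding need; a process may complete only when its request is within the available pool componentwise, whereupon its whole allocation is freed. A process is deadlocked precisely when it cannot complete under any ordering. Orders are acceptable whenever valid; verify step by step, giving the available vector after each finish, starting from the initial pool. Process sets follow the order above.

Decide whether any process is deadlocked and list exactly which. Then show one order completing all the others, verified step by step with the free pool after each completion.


Deadlocked set: P8 and P7.
Key observation: after P6, P4, P5, P1 complete, (7, 6, 9) is the best the pool ever gets, yet each leftover process wants more R3.
One completion order for the rest: P6, P4, P5, P1. Walking it through:
  pool = (1, 1, 2)
  P6 needs (1, 0, 0) <= (1, 1, 2) -> finishes; pool += (3, 2, 3) = (4, 3, 5)
  P4 needs (4, 2, 3) <= (4, 3, 5) -> finishes; pool += (1, 3, 2) = (5, 6, 7)
  P5 needs (2, 3, 5) <= (5, 6, 7) -> finishes; pool += (1, 0, 1) = (6, 6, 8)
  P1 needs (3, 2, 8) <= (6, 6, 8) -> finishes; pool += (1, 0, 1) = (7, 6, 9)
The blocked processes can never fit:
  blocked: P8 wants (0, 6, 10), pool (7, 6, 9) — not enough R3
  blocked: P7 wants (4, 0, 10), pool (7, 6, 9) — not enough R3


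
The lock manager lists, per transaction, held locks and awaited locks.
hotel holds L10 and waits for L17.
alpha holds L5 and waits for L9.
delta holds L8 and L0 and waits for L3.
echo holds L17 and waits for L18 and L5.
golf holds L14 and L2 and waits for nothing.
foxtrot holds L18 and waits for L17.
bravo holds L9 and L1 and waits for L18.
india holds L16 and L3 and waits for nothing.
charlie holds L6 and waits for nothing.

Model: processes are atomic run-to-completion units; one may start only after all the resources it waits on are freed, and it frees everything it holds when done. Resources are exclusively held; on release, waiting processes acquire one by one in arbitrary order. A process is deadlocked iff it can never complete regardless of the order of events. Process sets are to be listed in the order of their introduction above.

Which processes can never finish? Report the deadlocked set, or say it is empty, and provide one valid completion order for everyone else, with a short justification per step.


Deadlocked set: hotel, alpha, echo, foxtrot and bravo.
Key observation: along echo -> alpha -> bravo -> foxtrot -> echo, each member waits on what the next one holds — a deadlock; hotel waits into the deadlock from upstream.
A valid finishing order for the others: charlie, india, golf, delta.
Walking it through:
  charlie waits on nothing -> runs at once and releases L6
  india waits on nothing -> runs at once and releases L16 and L3
  golf waits on nothing -> runs at once and releases L14 and L2
  delta: everything it awaited (L3) is free; runs, freeing L8 and L0


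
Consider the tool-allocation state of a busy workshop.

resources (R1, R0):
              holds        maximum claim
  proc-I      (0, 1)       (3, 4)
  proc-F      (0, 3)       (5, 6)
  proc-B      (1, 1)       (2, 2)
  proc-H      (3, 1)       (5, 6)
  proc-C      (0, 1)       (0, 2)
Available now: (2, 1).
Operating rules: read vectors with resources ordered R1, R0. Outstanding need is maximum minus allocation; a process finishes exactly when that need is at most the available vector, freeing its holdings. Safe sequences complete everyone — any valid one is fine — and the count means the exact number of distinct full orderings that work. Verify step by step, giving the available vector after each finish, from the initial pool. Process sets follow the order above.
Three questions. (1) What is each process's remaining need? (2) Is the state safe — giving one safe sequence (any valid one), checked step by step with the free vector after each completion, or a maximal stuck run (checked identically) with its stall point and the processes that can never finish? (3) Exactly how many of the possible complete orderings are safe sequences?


(1) Remaining need (order R1, R0):
  proc-I: (3, 3)
  proc-F: (5, 3)
  proc-B: (1, 1)
  proc-H: (2, 5)
  proc-C: (0, 1)
(2) UNSAFE.
Key observation: after proc-C, proc-B, proc-I the pool peaks at (3, 4), and each blocked process is short somewhere: proc-F on R1; proc-H on R0.
A maximal execution: proc-C, proc-B, proc-I — then nothing else fits. Step-by-step check:
  pool = (2, 1)
  run proc-C (needs (0, 1), free (2, 1)); after release of (0, 1) the pool is (2, 2)
  run proc-B (needs (1, 1), free (2, 2)); after release of (1, 1) the pool is (3, 3)
  run proc-I (needs (3, 3), free (3, 3)); after release of (0, 1) the pool is (3, 4)
  blocked: proc-F wants (5, 3), pool (3, 4) — not enough R1
  blocked: proc-H wants (2, 5), pool (3, 4) — not enough R0
Processes that can never finish: proc-F and proc-H.
(3) The exact count: 0 of the possible complete orderings are safe sequences.


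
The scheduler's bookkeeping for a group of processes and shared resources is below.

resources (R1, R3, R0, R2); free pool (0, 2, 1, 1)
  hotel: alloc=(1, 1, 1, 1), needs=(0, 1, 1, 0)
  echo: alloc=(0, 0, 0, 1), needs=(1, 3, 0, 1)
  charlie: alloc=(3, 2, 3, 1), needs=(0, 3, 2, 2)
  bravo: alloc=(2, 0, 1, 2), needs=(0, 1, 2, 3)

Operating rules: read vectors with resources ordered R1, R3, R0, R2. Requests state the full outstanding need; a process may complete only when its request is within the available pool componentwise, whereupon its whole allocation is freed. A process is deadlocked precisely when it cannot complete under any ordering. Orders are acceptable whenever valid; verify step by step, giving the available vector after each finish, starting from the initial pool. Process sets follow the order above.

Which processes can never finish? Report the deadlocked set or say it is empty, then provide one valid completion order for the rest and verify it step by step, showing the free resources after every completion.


The deadlocked set is empty.
Key observation: hotel can run right away; the returned allocation unlocks the remaining processes in turn.
One completion order for the rest: hotel, echo, charlie, bravo. Walking it through:
  pool = (0, 2, 1, 1)
  run hotel (needs (0, 1, 1, 0), free (0, 2, 1, 1)); after release of (1, 1, 1, 1) the pool is (1, 3, 2, 2)
  run echo (needs (1, 3, 0, 1), free (1, 3, 2, 2)); after release of (0, 0, 0, 1) the pool is (1, 3, 2, 3)
  run charlie (needs (0, 3, 2, 2), free (1, 3, 2, 3)); after release of (3, 2, 3, 1) the pool is (4, 5, 5, 4)
  run bravo (needs (0, 1, 2, 3), free (4, 5, 5, 4)); after release of (2, 0, 1, 2) the pool is (6, 5, 6, 6)


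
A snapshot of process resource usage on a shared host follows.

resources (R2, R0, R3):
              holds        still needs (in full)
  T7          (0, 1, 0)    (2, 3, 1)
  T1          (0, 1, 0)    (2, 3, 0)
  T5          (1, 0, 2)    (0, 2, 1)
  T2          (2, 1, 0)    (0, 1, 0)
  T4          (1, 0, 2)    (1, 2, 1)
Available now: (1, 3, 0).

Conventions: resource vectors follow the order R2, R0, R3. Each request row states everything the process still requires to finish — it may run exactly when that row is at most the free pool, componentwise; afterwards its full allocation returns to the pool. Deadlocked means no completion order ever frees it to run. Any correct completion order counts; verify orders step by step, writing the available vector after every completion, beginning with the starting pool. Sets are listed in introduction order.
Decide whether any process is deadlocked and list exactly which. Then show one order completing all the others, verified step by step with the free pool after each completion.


Deadlocked set: T7, T5 and T4.
Key observation: the wall is R3: completing T2, T1 brings the pool only to (3, 5, 0), and all the rest need more.
One completion order for the rest: T2, T1. Step-by-step check:
  pool = (1, 3, 0)
  T2: need (0, 1, 0) fits (1, 3, 0); releases (2, 1, 0), pool now (3, 4, 0)
  T1: need (2, 3, 0) fits (3, 4, 0); releases (0, 1, 0), pool now (3, 5, 0)
The blocked processes can never fit:
  blocked: T7 wants (2, 3, 1), pool (3, 5, 0) — not enough R3
  blocked: T5 wants (0, 2, 1), pool (3, 5, 0) — not enough R3
  blocked: T4 wants (1, 2, 1), pool (3, 5, 0) — not enough R3


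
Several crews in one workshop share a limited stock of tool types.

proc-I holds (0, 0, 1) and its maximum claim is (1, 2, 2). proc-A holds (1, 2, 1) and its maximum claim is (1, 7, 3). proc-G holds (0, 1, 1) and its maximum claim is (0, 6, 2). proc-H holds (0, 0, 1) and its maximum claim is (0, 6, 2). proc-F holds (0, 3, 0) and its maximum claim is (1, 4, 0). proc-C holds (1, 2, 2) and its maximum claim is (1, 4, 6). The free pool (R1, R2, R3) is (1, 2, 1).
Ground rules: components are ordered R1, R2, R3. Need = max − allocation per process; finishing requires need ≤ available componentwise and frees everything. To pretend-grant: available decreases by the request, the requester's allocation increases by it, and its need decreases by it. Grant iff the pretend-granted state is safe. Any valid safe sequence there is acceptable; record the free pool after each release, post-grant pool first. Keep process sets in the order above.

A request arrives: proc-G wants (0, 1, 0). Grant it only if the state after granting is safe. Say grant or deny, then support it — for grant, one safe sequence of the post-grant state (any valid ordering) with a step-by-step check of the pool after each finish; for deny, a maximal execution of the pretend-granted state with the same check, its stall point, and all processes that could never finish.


GRANT: granting preserves safety; a valid post-grant sequence is proc-F, proc-G, proc-I, proc-A, proc-H, proc-C.
Key observation: the transfer keeps a workable pool ((1, 1, 1)); proc-F starts the safe sequence.
Step-by-step check of the post-grant state:
  pool = (1, 1, 1)
  run proc-F (needs (1, 1, 0), free (1, 1, 1)); after release of (0, 3, 0) the pool is (1, 4, 1)
  run proc-G (needs (0, 4, 1), free (1, 4, 1)); after release of (0, 2, 1) the pool is (1, 6, 2)
  run proc-I (needs (1, 2, 1), free (1, 6, 2)); after release of (0, 0, 1) the pool is (1, 6, 3)
  run proc-A (needs (0, 5, 2), free (1, 6, 3)); after release of (1, 2, 1) the pool is (2, 8, 4)
  run proc-H (needs (0, 6, 1), free (2, 8, 4)); after release of (0, 0, 1) the pool is (2, 8, 5)
  run proc-C (needs (0, 2, 4), free (2, 8, 5)); after release of (1, 2, 2) the pool is (3, 10, 7)


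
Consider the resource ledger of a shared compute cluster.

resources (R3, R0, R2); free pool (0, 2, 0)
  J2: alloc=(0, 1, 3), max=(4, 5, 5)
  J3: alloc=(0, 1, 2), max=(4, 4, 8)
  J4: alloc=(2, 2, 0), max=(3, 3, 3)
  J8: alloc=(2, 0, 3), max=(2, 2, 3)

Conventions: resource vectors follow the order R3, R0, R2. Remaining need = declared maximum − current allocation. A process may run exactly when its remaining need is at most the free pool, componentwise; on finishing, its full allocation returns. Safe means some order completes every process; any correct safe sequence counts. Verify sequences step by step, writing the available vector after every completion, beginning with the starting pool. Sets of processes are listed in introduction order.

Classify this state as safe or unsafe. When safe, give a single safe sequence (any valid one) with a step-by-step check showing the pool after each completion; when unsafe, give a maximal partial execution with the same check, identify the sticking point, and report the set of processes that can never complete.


SAFE — a valid safe sequence is J8, J4, J2, J3.
Key observation: J8 marks the first exact bind of the order: its need (0, 2, 0) fits the free (0, 2, 0) with zero slack on a requested resource.
Step-by-step check:
  pool = (0, 2, 0)
  run J8 (needs (0, 2, 0), free (0, 2, 0)); after release of (2, 0, 3) the pool is (2, 2, 3)
  run J4 (needs (1, 1, 3), free (2, 2, 3)); after release of (2, 2, 0) the pool is (4, 4, 3)
  run J2 (needs (4, 4, 2), free (4, 4, 3)); after release of (0, 1, 3) the pool is (4, 5, 6)
  run J3 (needs (4, 3, 6), free (4, 5, 6)); after release of (0, 1, 2) the pool is (4, 6, 8)


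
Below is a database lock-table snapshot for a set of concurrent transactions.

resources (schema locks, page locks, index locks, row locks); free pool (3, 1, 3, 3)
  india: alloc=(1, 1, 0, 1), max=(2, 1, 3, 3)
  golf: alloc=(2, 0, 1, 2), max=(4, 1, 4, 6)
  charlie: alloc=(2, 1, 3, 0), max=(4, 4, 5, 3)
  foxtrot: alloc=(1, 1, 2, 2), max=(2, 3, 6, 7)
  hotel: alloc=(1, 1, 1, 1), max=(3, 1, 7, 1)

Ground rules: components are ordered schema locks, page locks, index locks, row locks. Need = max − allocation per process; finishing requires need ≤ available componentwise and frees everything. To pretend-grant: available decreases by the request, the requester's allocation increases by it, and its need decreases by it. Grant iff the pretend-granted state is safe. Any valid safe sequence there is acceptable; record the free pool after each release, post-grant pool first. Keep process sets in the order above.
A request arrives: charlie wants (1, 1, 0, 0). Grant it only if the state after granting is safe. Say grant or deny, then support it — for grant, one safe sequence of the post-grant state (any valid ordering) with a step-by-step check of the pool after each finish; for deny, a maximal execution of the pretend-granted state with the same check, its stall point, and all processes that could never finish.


DENY — the pretend-granted state is unsafe.
Key observation: after india, golf the pool peaks at (5, 1, 4, 6), and each blocked process is short somewhere: charlie on page locks; foxtrot on page locks; hotel on index locks.
On the post-grant state, india, golf is a maximal run — nothing extends it. Step-by-step check:
  pool = (2, 0, 3, 3)
  india needs (1, 0, 3, 2) <= (2, 0, 3, 3) -> finishes; pool += (1, 1, 0, 1) = (3, 1, 3, 4)
  golf needs (2, 1, 3, 4) <= (3, 1, 3, 4) -> finishes; pool += (2, 0, 1, 2) = (5, 1, 4, 6)
  charlie cannot run: need (1, 2, 2, 3) vs free (5, 1, 4, 6) (insufficient page locks)
  foxtrot cannot run: need (1, 2, 4, 5) vs free (5, 1, 4, 6) (insufficient page locks)
  hotel cannot run: need (2, 0, 6, 0) vs free (5, 1, 4, 6) (insufficient index locks)
Had the request been granted, charlie, foxtrot and hotel could never finish.


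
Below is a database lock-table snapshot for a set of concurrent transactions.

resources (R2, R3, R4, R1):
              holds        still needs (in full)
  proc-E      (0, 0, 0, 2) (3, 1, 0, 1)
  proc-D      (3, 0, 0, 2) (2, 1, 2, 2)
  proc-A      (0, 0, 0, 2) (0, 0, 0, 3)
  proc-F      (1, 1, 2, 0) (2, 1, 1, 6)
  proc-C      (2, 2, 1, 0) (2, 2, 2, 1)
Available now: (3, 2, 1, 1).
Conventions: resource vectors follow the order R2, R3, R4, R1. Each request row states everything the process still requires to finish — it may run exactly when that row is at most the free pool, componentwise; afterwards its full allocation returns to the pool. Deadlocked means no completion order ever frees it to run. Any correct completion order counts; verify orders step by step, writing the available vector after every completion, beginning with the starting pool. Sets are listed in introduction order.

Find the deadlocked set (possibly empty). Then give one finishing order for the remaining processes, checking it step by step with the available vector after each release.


Deadlocked: proc-D, proc-F and proc-C.
Key observation: after proc-E, proc-A the pool peaks at (3, 2, 1, 5), and each blocked process is short somewhere: proc-D on R4; proc-F on R1; proc-C on R4.
A valid finishing order for the others: proc-E, proc-A. Verifying each step:
  pool = (3, 2, 1, 1)
  proc-E: need (3, 1, 0, 1) fits (3, 2, 1, 1); releases (0, 0, 0, 2), pool now (3, 2, 1, 3)
  proc-A: need (0, 0, 0, 3) fits (3, 2, 1, 3); releases (0, 0, 0, 2), pool now (3, 2, 1, 5)
None of the blocked processes ever fits:
  blocked: proc-D wants (2, 1, 2, 2), pool (3, 2, 1, 5) — not enough R4
  blocked: proc-F wants (2, 1, 1, 6), pool (3, 2, 1, 5) — not enough R1
  blocked: proc-C wants (2, 2, 2, 1), pool (3, 2, 1, 5) — not enough R4
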